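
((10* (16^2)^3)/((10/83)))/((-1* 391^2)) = -1392508928/152881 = -9108.45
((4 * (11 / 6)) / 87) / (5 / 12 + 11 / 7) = 616 / 14529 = 0.04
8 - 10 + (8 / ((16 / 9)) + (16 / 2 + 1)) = 11.50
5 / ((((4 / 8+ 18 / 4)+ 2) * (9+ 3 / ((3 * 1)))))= 1 / 14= 0.07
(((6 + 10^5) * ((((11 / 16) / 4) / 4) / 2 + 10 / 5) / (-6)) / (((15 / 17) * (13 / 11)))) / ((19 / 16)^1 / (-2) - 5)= 215062903 / 37232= 5776.29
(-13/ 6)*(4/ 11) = -26/ 33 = -0.79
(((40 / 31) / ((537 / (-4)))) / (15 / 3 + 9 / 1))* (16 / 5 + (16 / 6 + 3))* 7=-2128 / 49941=-0.04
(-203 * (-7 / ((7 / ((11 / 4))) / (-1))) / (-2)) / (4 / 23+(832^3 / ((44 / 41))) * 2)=564949 / 2172409348448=0.00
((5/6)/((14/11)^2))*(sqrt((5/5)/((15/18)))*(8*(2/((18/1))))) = 121*sqrt(30)/1323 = 0.50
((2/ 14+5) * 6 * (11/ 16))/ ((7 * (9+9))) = 33/ 196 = 0.17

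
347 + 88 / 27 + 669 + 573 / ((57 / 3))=538351 / 513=1049.42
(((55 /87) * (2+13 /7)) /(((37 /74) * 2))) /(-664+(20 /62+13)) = -15345 /4094713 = -0.00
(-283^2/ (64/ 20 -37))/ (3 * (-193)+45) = -400445/ 90246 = -4.44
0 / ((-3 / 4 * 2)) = 0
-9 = -9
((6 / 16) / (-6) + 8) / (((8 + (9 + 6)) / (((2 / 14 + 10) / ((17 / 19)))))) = 171323 / 43792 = 3.91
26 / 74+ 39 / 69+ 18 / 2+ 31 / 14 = 144527 / 11914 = 12.13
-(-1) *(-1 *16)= -16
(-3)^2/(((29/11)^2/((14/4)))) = 7623/1682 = 4.53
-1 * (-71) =71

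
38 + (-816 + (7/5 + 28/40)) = -7759/10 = -775.90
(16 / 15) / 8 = 2 / 15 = 0.13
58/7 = 8.29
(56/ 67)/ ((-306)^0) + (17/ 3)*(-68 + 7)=-69311/ 201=-344.83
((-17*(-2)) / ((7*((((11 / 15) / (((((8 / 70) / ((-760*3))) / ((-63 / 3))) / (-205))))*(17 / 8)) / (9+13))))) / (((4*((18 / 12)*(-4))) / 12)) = 0.00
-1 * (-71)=71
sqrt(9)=3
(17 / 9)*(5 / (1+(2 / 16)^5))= 2785280 / 294921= 9.44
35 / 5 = 7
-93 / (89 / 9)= -837 / 89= -9.40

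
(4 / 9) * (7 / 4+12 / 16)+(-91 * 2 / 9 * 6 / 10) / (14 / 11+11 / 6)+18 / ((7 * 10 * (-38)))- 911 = -2242333031 / 2453850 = -913.80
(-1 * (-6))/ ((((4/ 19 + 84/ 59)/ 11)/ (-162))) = -2996433/ 458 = -6542.43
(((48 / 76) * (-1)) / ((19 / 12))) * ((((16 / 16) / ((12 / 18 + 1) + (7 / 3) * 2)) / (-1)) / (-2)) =-216 / 6859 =-0.03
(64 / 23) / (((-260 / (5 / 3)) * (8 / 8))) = -16 / 897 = -0.02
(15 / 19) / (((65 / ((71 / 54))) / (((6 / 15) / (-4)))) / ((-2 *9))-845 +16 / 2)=-0.00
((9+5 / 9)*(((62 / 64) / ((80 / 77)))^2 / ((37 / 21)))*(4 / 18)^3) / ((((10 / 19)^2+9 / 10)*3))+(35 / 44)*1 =53784405191657 / 66391592509440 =0.81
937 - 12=925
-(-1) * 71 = 71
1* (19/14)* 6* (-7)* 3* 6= -1026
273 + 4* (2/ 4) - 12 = 263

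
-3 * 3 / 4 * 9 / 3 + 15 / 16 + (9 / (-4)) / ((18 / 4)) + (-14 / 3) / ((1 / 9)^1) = -773 / 16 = -48.31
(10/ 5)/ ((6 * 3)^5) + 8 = 7558273/ 944784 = 8.00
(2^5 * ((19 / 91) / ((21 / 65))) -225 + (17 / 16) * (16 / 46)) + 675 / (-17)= -28009237 / 114954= -243.66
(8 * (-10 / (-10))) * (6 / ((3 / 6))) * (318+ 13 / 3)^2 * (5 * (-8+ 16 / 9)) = -310311016.30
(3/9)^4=1/81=0.01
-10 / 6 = -5 / 3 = -1.67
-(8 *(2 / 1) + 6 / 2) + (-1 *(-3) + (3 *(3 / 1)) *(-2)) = -34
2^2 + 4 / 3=16 / 3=5.33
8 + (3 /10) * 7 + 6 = 161 /10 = 16.10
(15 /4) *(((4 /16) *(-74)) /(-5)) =111 /8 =13.88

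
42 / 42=1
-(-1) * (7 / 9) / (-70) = -1 / 90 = -0.01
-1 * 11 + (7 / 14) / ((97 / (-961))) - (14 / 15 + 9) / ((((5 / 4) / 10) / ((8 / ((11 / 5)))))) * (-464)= 858290441 / 6402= 134065.99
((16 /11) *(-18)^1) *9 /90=-144 /55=-2.62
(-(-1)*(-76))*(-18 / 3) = 456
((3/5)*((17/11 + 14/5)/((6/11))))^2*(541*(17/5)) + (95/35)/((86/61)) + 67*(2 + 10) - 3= 161148899187/3762500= 42830.27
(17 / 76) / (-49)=-17 / 3724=-0.00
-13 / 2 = -6.50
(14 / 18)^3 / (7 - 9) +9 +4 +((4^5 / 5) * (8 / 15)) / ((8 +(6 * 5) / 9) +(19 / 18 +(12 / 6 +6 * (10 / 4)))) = 317794091 / 19282050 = 16.48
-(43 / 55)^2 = -1849 / 3025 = -0.61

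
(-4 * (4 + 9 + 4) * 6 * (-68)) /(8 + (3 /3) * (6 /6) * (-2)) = 4624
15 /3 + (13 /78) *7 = 37 /6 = 6.17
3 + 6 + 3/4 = 39/4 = 9.75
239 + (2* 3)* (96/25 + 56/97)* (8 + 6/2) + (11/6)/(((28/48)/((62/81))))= 732791189/1374975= 532.95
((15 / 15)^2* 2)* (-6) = -12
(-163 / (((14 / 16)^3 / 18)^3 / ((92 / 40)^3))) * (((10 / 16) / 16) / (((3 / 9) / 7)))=-4547993221988352 / 144120025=-31556983.30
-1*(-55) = 55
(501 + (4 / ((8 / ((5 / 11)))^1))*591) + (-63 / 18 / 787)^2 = 17313841565 / 27252236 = 635.32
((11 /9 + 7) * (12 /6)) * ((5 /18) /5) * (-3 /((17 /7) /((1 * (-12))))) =2072 /153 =13.54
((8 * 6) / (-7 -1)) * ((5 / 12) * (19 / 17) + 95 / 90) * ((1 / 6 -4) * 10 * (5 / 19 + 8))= 884695 / 306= 2891.16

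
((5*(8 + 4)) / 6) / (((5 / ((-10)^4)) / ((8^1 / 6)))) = 80000 / 3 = 26666.67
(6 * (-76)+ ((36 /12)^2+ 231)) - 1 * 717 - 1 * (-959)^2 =-920614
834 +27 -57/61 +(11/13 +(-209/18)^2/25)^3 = 78551185436462945797/71222128497000000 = 1102.90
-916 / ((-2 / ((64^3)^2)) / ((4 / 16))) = 7868380086272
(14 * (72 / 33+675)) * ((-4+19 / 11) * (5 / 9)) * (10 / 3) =-43452500 / 1089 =-39901.29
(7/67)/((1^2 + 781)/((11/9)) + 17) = 77/484075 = 0.00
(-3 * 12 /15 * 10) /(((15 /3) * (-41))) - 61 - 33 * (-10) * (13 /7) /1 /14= -171844 /10045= -17.11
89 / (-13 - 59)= -89 / 72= -1.24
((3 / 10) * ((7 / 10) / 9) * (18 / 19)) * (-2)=-21 / 475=-0.04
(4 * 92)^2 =135424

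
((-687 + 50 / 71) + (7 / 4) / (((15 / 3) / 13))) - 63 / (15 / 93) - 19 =-1549711 / 1420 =-1091.35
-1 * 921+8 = -913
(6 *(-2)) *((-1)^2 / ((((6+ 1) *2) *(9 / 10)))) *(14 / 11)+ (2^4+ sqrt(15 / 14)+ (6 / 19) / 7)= sqrt(210) / 14+ 65102 / 4389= 15.87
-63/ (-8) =63/ 8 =7.88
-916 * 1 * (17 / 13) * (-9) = 140148 / 13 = 10780.62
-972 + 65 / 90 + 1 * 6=-17375 / 18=-965.28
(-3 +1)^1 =-2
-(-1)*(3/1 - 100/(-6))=59/3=19.67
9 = 9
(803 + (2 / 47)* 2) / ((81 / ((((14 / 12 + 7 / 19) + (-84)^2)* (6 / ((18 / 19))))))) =30368079455 / 68526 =443161.42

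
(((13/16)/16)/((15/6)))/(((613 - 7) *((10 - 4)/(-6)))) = -13/387840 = -0.00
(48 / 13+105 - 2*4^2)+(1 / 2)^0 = 1010 / 13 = 77.69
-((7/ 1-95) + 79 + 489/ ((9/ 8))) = -1277/ 3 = -425.67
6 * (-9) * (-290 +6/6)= 15606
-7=-7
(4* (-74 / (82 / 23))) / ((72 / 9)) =-851 / 82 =-10.38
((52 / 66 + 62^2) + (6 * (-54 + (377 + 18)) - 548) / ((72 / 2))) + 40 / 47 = 36174749 / 9306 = 3887.25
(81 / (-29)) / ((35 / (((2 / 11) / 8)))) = -81 / 44660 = -0.00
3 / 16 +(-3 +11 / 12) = -1.90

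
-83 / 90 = -0.92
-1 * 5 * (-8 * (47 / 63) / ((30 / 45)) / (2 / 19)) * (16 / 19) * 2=15040 / 21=716.19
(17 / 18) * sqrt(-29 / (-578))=sqrt(58) / 36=0.21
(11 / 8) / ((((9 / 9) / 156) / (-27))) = -11583 / 2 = -5791.50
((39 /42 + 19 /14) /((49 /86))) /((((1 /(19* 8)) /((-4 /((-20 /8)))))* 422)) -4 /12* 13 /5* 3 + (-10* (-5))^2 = 904558259 /361865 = 2499.71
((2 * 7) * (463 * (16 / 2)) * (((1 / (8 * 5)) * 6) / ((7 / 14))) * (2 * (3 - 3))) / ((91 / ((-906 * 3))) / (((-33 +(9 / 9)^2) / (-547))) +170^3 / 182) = 0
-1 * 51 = -51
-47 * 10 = -470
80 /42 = 40 /21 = 1.90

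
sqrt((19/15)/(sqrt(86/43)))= 2^(3/4) * sqrt(285)/30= 0.95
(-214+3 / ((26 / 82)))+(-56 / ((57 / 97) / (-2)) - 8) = -16259 / 741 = -21.94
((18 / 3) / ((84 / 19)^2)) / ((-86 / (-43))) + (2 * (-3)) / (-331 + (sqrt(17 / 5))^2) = 1751 / 10192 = 0.17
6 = 6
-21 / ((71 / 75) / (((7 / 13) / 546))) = -525 / 23998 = -0.02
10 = 10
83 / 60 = 1.38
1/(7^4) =0.00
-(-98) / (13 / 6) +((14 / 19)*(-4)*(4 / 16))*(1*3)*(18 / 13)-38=1030 / 247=4.17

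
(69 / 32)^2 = 4761 / 1024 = 4.65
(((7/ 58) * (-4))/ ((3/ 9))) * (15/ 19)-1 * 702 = -387432/ 551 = -703.14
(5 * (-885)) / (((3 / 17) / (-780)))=19558500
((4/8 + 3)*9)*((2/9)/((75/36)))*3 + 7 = 17.08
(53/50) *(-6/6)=-53/50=-1.06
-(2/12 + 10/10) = -7/6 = -1.17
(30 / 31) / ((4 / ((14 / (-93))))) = -35 / 961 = -0.04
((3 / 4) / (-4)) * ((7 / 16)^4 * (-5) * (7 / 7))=36015 / 1048576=0.03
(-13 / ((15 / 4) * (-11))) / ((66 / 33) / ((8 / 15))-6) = -208 / 1485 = -0.14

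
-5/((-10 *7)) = 1/14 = 0.07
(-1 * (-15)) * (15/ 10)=45/ 2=22.50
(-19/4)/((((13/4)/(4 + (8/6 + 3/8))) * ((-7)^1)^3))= 2603/107016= 0.02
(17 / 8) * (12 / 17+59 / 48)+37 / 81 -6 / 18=43913 / 10368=4.24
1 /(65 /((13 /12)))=1 /60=0.02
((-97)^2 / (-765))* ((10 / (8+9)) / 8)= -9409 / 10404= -0.90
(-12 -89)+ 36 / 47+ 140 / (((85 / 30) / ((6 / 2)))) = 38353 / 799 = 48.00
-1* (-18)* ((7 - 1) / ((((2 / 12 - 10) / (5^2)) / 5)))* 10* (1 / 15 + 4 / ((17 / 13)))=-43038000 / 1003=-42909.27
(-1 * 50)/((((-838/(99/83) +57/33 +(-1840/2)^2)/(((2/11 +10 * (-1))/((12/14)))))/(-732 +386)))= -19618200/83724217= -0.23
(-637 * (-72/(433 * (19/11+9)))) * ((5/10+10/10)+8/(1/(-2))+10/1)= -1135134/25547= -44.43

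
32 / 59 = 0.54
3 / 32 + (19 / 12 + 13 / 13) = 257 / 96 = 2.68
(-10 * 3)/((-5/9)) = 54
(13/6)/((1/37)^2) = 2966.17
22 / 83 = 0.27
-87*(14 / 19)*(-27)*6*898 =9325777.26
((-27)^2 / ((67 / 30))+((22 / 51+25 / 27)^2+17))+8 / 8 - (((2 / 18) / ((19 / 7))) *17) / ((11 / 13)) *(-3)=1028803952714 / 2950166043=348.73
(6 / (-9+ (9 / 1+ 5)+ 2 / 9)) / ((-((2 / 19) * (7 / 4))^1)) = -2052 / 329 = -6.24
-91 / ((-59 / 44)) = 4004 / 59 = 67.86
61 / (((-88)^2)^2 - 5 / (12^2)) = 8784 / 8635613179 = 0.00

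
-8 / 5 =-1.60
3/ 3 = 1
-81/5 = -16.20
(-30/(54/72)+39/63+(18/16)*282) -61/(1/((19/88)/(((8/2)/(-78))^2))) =-34965611/7392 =-4730.20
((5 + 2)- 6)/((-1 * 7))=-1/7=-0.14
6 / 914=3 / 457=0.01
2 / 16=1 / 8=0.12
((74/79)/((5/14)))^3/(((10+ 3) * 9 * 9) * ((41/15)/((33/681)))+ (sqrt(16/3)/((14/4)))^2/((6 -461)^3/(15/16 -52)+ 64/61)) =939206031601150627776/3091911357014769346457825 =0.00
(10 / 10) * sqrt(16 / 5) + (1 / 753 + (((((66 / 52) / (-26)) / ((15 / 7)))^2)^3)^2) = 2223311955453421653022690655694578486884513 / 1674153902456426480095278312787968000000000000 + 4 * sqrt(5) / 5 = 1.79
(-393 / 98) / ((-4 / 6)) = 1179 / 196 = 6.02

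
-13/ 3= -4.33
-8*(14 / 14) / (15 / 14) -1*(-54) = 698 / 15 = 46.53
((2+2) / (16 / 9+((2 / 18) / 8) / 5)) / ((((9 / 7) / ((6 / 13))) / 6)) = 4.84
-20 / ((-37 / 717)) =14340 / 37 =387.57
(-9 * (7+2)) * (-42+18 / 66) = 37179 / 11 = 3379.91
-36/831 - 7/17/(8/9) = -19083/37672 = -0.51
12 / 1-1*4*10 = -28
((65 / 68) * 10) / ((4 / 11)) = 3575 / 136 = 26.29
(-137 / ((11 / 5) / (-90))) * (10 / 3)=205500 / 11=18681.82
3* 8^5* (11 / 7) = 1081344 / 7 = 154477.71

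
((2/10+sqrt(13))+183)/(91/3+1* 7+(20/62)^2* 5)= 2883* sqrt(13)/109132+660207/136415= 4.93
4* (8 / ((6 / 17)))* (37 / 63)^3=13777616 / 750141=18.37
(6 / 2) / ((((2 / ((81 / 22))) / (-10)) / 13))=-15795 / 22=-717.95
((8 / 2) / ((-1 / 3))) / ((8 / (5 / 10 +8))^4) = -250563 / 16384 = -15.29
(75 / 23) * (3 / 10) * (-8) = -7.83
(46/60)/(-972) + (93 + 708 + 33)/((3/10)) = 81064777/29160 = 2780.00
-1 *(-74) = 74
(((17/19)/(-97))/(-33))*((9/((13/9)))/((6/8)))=612/263549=0.00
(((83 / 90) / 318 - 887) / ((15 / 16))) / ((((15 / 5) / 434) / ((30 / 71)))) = -88139695504 / 1524015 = -57833.88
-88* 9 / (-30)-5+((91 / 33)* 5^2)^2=25994648 / 5445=4774.04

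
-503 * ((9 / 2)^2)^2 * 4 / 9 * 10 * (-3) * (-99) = -544530195 / 2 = -272265097.50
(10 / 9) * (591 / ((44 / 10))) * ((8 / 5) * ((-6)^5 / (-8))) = 2553120 / 11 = 232101.82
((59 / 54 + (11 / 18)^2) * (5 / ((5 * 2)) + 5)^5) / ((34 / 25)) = 5425.29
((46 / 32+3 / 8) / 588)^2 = 0.00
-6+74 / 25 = -76 / 25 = -3.04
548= 548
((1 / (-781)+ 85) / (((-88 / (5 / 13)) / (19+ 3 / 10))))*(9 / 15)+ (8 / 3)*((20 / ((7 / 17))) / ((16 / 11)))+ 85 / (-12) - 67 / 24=7023896387 / 93813720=74.87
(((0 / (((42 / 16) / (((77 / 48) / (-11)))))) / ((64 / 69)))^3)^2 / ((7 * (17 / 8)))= 0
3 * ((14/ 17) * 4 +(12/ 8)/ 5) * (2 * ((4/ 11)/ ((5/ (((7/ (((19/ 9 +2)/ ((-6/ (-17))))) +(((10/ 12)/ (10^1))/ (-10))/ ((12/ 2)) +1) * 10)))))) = 442615121/ 17643450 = 25.09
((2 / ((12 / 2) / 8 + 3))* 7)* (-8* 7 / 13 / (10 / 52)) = -83.63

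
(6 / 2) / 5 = 3 / 5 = 0.60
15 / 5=3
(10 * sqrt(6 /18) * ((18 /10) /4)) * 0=0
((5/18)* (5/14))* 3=25/84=0.30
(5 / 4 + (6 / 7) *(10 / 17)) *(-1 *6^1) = -2505 / 238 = -10.53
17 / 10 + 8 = 97 / 10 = 9.70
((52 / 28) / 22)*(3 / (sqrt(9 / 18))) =39*sqrt(2) / 154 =0.36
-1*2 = -2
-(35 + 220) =-255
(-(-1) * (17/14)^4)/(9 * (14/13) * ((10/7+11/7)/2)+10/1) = 1085773/12254704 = 0.09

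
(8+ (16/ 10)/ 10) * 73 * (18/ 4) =67014/ 25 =2680.56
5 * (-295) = -1475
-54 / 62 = -27 / 31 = -0.87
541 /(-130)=-541 /130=-4.16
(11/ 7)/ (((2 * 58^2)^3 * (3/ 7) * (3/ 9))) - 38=-11572882533365/ 304549540352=-38.00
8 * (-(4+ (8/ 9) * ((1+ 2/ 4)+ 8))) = -896/ 9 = -99.56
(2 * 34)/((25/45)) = 612/5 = 122.40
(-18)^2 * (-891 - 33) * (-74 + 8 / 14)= 21982752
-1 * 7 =-7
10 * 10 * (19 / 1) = 1900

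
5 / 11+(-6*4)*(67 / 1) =-1607.55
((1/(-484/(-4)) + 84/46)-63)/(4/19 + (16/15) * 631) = -12128460/133503293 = -0.09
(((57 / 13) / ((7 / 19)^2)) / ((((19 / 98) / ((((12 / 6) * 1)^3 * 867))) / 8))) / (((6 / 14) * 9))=93478784 / 39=2396891.90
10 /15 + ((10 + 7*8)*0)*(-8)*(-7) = 2 /3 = 0.67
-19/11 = -1.73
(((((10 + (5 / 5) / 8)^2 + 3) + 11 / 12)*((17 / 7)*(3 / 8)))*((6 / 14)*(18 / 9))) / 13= 1042185 / 163072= 6.39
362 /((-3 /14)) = -5068 /3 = -1689.33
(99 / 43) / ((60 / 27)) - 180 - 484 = -570149 / 860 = -662.96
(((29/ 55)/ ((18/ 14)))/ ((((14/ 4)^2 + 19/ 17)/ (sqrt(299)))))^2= 56974574384/ 202459502025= 0.28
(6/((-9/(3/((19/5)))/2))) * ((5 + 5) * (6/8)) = -150/19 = -7.89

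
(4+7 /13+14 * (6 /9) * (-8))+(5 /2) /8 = -43565 /624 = -69.82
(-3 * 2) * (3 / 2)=-9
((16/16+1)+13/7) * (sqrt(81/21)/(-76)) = -81 * sqrt(21)/3724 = -0.10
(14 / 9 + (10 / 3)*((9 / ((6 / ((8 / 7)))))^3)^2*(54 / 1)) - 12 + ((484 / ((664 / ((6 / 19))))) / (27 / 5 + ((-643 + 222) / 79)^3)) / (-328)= 898155080046504753085073 / 197048715515643674592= 4558.04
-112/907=-0.12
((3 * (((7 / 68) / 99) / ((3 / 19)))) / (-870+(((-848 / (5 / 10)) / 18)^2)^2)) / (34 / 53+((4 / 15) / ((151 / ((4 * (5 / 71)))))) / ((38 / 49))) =3140256986937 / 8044579206005386284592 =0.00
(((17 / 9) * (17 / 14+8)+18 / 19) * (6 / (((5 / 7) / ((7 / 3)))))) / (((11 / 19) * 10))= 20503 / 330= 62.13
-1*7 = -7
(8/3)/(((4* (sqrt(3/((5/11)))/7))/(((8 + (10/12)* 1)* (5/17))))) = 1855* sqrt(165)/5049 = 4.72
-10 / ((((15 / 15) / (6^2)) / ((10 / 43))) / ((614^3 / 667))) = -833311958400 / 28681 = -29054494.56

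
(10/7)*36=360/7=51.43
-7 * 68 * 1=-476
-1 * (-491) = 491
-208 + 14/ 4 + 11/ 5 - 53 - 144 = -3993/ 10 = -399.30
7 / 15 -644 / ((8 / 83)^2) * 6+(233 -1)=-49882909 / 120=-415690.91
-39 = -39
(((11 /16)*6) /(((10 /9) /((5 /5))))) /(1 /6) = 891 /40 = 22.28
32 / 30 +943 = 14161 / 15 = 944.07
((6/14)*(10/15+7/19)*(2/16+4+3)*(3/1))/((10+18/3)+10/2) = 177/392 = 0.45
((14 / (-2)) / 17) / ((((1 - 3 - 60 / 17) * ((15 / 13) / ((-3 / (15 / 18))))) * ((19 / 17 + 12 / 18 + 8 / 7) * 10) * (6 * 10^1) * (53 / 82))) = -1331967 / 6507737500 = -0.00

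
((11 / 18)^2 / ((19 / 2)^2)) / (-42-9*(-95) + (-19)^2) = 121 / 34328934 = 0.00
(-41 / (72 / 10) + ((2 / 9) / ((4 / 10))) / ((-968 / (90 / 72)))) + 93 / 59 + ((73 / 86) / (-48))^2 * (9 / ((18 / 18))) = -166908671783 / 40550433792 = -4.12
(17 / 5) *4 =68 / 5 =13.60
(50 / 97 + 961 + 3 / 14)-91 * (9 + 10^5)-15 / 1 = -12357626543 / 1358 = -9099872.27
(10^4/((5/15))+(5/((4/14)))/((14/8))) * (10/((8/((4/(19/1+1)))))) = 7502.50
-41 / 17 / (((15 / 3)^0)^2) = -41 / 17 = -2.41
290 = 290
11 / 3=3.67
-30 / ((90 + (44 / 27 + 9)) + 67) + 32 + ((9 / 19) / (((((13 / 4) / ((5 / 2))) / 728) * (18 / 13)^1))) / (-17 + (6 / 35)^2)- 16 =4051145773 / 893864633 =4.53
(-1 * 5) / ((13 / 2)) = -10 / 13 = -0.77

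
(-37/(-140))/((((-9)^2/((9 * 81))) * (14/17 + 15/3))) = 629/1540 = 0.41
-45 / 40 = -9 / 8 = -1.12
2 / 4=1 / 2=0.50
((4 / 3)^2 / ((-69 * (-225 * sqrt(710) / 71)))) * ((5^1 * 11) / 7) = 88 * sqrt(710) / 978075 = 0.00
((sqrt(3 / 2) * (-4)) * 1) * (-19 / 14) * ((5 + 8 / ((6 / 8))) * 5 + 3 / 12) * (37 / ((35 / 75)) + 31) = 3457981 * sqrt(6) / 147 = 57621.01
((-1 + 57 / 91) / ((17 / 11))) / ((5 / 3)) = -66 / 455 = -0.15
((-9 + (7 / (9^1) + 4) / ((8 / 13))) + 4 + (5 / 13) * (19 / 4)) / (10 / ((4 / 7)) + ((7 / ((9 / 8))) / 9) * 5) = 0.22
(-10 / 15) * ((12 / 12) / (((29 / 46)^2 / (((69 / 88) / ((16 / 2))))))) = -0.16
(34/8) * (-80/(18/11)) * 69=-43010/3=-14336.67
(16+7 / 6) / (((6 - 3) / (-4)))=-206 / 9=-22.89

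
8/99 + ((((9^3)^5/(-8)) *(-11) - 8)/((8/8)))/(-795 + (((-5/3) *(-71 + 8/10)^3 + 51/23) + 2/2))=11720352696413838709/23837660352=491673785.23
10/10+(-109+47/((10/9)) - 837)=-9027/10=-902.70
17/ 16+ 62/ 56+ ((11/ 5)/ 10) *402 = 253707/ 2800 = 90.61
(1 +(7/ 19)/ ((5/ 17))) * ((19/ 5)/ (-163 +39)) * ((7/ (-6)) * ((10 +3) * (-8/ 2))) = -9737/ 2325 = -4.19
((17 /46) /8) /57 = 17 /20976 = 0.00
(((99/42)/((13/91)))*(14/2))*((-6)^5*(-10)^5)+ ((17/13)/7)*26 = 628689600034/7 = 89812800004.86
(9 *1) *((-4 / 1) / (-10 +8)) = 18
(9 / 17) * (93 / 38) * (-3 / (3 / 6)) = -2511 / 323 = -7.77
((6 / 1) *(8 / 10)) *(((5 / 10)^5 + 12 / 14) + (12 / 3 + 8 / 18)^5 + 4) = 4600451731 / 551124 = 8347.40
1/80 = 0.01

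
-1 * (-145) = 145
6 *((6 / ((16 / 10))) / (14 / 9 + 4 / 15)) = 2025 / 164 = 12.35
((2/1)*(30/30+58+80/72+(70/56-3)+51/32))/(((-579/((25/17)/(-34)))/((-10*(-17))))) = 2158375/1417392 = 1.52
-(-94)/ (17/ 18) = 1692/ 17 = 99.53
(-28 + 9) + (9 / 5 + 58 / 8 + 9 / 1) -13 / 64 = -369 / 320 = -1.15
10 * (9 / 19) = 90 / 19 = 4.74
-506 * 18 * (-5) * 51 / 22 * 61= 6439770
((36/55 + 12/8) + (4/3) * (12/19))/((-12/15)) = -6263/1672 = -3.75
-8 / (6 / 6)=-8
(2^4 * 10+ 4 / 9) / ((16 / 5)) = 1805 / 36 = 50.14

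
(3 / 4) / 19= 3 / 76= 0.04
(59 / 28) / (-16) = -59 / 448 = -0.13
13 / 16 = 0.81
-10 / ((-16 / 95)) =475 / 8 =59.38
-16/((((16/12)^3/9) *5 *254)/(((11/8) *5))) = -2673/8128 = -0.33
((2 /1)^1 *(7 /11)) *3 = 42 /11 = 3.82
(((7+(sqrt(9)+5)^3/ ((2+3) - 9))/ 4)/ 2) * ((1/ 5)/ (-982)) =121/ 39280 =0.00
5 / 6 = 0.83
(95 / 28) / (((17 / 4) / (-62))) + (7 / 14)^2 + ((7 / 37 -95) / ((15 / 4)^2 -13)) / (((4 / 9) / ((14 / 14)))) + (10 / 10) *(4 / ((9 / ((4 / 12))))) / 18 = -1069986359 / 4279716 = -250.01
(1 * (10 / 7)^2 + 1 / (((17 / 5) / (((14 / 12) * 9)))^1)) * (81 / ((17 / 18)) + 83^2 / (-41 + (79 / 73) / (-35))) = -1250780723935 / 2969108548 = -421.26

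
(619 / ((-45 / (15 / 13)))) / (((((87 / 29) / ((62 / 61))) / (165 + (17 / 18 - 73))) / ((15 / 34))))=-160515985 / 727974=-220.50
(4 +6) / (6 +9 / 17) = 170 / 111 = 1.53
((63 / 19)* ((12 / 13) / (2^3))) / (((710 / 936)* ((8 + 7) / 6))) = 6804 / 33725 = 0.20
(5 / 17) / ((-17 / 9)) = -45 / 289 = -0.16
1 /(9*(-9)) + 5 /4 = 401 /324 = 1.24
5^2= 25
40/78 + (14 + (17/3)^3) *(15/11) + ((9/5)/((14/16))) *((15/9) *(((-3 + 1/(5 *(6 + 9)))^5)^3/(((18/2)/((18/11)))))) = -5329318452481588255545410490040665881/636991641484200954437255859375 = -8366386.79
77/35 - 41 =-194/5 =-38.80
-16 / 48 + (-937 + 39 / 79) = -222031 / 237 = -936.84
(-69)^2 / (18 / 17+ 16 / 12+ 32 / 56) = 3213 / 2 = 1606.50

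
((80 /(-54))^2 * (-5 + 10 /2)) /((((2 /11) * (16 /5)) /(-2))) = 0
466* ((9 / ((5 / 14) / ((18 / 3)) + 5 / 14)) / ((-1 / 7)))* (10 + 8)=-6341328 / 5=-1268265.60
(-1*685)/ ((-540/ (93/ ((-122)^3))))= -4247/ 65370528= -0.00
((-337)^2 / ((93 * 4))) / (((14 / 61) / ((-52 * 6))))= -90060217 / 217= -415024.04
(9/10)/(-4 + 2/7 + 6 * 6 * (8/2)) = 0.01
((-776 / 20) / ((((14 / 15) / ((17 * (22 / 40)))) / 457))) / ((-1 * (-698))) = -24868569 / 97720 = -254.49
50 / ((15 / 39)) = 130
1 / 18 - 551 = -9917 / 18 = -550.94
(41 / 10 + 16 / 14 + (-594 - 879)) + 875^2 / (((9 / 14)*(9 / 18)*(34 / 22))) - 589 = 16484847131 / 10710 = 1539201.41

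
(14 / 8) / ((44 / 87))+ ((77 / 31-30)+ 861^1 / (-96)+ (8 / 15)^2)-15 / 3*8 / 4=-104935757 / 2455200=-42.74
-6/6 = -1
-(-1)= 1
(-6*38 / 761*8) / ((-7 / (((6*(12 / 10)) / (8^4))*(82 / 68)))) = 21033 / 28978880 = 0.00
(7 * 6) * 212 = 8904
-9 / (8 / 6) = -27 / 4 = -6.75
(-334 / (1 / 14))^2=21864976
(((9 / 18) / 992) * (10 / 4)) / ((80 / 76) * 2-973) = -95 / 73197696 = -0.00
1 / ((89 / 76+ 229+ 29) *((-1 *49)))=-76 / 965153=-0.00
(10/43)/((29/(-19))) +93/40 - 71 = -3433109/49880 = -68.83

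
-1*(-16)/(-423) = -16/423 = -0.04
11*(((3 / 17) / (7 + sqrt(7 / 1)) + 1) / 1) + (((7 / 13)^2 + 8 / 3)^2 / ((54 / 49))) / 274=734006425103 / 64656049068 - 11*sqrt(7) / 238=11.23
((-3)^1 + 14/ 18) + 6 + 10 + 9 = 205/ 9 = 22.78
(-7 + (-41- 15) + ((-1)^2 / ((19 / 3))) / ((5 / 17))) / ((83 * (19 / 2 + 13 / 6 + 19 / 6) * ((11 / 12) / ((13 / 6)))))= -925704 / 7719415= -0.12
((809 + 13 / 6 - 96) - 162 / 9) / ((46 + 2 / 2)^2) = 89 / 282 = 0.32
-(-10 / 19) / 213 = 10 / 4047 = 0.00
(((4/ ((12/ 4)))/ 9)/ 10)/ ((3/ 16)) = 32/ 405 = 0.08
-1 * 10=-10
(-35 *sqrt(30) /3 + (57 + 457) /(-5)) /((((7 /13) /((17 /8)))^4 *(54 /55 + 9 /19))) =-27780.64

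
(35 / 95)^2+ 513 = 185242 / 361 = 513.14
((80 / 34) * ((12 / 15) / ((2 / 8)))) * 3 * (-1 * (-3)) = 1152 / 17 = 67.76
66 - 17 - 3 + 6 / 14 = 325 / 7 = 46.43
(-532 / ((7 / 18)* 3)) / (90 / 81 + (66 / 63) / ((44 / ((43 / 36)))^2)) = -1092123648 / 2662969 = -410.12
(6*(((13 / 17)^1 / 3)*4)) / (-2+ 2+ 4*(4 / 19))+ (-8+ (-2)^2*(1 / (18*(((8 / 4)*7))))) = -1541 / 2142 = -0.72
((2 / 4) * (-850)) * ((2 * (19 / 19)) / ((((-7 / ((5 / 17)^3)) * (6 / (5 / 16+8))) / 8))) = 59375 / 1734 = 34.24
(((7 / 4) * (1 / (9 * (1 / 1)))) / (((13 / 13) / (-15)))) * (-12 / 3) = 35 / 3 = 11.67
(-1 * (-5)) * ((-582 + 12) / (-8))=1425 / 4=356.25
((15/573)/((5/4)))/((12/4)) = 4/573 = 0.01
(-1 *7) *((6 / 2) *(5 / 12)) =-35 / 4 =-8.75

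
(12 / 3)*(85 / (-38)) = -170 / 19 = -8.95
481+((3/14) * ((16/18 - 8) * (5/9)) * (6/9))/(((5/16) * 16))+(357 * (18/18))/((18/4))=317645/567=560.22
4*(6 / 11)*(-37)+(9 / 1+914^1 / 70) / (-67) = -2090852 / 25795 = -81.06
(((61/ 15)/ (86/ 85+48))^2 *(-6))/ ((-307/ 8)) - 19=-75921917135/ 3996116769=-19.00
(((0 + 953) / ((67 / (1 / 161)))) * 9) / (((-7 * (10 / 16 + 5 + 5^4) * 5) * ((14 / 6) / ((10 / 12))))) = -34308 / 2666600335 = -0.00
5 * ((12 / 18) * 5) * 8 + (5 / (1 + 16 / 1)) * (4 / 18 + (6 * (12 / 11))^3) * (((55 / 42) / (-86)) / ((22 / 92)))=23552072675 / 183889629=128.08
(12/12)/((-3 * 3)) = -1/9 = -0.11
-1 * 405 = -405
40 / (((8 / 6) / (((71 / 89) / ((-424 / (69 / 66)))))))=-24495 / 415096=-0.06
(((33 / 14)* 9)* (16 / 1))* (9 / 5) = 21384 / 35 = 610.97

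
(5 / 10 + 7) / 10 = 3 / 4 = 0.75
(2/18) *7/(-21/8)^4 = 4096/250047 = 0.02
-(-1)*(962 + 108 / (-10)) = 951.20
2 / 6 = 1 / 3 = 0.33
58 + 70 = 128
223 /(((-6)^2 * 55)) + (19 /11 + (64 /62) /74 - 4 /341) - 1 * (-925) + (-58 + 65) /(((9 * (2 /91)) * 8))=8459841389 /9084240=931.27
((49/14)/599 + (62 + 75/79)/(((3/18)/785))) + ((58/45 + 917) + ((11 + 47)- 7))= 1266852884941/4258890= 297460.81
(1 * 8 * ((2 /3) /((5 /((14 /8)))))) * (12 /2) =56 /5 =11.20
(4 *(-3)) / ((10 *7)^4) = -3 / 6002500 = -0.00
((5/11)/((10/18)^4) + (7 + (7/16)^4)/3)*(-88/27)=-1924030463/82944000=-23.20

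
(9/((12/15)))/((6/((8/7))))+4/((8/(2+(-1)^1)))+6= 121/14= 8.64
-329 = -329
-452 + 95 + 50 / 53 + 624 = 14201 / 53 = 267.94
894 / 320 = 447 / 160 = 2.79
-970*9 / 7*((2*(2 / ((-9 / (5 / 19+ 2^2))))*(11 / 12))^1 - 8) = 1615050 / 133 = 12143.23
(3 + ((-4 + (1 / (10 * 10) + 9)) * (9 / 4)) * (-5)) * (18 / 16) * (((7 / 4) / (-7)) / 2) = 38421 / 5120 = 7.50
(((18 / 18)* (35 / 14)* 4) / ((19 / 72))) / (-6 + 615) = 240 / 3857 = 0.06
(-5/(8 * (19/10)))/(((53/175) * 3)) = -4375/12084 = -0.36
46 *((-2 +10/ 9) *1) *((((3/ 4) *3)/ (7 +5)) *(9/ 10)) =-69/ 10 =-6.90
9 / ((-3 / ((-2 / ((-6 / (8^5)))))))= -32768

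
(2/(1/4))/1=8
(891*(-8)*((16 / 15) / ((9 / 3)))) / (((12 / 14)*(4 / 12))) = -44352 / 5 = -8870.40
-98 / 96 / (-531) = 49 / 25488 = 0.00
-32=-32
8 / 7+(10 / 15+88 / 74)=2330 / 777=3.00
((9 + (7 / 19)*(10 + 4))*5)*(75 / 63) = 33625 / 399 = 84.27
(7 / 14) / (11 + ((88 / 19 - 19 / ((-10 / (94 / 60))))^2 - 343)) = -16245000 / 8905983311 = -0.00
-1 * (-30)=30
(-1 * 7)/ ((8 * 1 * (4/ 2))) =-7/ 16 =-0.44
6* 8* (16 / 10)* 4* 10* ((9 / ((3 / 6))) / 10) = 27648 / 5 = 5529.60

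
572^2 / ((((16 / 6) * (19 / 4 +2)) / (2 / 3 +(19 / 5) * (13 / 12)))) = 11737726 / 135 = 86946.12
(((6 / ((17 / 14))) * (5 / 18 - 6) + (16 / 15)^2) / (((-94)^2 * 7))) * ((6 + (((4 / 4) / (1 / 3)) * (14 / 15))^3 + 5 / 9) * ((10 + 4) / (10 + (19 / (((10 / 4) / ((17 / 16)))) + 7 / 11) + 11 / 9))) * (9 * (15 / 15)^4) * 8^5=-4799589546459136 / 1852700725625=-2590.59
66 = 66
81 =81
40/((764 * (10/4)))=0.02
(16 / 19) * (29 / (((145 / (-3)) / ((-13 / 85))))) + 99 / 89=854961 / 718675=1.19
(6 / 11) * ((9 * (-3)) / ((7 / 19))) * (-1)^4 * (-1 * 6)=18468 / 77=239.84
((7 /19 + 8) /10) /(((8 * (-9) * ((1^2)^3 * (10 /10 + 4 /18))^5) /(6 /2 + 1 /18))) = -115911 /8901728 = -0.01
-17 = -17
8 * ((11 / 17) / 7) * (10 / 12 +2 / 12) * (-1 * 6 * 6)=-3168 / 119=-26.62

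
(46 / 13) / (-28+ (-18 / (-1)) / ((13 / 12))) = -23 / 74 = -0.31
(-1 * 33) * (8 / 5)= -264 / 5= -52.80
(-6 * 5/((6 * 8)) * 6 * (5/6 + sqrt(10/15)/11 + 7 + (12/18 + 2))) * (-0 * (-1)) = 0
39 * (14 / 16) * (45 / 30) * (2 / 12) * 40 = 1365 / 4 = 341.25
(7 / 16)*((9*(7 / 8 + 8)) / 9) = 497 / 128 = 3.88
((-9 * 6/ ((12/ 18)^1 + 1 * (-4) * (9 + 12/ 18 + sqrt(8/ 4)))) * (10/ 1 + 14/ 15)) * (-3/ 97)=-84132/ 171205 + 8856 * sqrt(2)/ 171205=-0.42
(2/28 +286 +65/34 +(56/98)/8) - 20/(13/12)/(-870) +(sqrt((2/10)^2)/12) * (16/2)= 387897847/1345890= 288.21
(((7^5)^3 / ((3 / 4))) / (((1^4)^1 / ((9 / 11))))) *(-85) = -4842512740141860 / 11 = -440228430921987.27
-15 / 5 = -3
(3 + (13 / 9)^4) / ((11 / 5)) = 241220 / 72171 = 3.34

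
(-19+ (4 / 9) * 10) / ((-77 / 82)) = 10742 / 693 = 15.50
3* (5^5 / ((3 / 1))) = 3125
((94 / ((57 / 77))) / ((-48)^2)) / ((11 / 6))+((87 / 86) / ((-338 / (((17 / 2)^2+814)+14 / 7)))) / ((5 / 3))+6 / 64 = -585061847 / 397650240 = -1.47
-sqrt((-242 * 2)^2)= -484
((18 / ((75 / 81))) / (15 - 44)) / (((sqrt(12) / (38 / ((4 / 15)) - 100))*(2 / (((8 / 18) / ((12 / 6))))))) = -153*sqrt(3) / 290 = -0.91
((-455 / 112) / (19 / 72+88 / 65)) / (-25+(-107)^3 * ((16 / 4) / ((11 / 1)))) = 0.00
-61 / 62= -0.98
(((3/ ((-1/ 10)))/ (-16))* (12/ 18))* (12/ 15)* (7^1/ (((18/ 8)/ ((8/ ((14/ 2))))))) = 32/ 9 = 3.56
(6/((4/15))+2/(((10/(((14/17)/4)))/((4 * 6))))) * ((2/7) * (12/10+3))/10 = 11979/4250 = 2.82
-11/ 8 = -1.38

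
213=213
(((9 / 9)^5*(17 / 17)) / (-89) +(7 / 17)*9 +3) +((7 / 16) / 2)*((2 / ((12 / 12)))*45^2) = 21608839 / 24208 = 892.63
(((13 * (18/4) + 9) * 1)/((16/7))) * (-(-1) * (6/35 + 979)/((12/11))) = 3392829/128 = 26506.48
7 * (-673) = -4711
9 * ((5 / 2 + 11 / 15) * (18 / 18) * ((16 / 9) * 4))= 3104 / 15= 206.93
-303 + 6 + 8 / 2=-293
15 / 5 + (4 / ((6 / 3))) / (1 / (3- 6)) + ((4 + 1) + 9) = 11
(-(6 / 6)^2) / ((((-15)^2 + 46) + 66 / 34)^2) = -289 / 21529600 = -0.00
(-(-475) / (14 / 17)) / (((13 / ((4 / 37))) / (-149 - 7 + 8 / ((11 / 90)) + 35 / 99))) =-144203350 / 333333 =-432.61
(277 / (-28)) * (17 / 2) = -4709 / 56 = -84.09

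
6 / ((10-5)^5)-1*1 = -3119 / 3125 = -1.00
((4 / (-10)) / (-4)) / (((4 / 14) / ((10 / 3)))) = 7 / 6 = 1.17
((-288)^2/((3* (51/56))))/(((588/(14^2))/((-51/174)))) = -86016/29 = -2966.07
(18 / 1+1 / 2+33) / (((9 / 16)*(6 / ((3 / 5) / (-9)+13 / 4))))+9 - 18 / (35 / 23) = 129692 / 2835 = 45.75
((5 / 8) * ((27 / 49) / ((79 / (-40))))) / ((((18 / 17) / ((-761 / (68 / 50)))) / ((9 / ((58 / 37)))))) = 475149375 / 898072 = 529.08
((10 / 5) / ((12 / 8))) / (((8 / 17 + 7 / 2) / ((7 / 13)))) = 952 / 5265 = 0.18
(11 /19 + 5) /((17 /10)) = 1060 /323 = 3.28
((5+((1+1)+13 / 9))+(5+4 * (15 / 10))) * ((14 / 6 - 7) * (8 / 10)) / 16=-4.54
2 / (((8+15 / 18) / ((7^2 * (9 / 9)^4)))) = 11.09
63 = 63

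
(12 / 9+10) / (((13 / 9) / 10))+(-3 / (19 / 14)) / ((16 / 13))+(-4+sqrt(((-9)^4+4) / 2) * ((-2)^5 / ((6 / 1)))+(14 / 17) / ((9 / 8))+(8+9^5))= 17876774819 / 302328 - 8 * sqrt(13130) / 3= 58824.83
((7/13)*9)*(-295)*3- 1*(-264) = -52323/13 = -4024.85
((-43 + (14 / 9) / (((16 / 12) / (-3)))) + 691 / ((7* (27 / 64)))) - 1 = 70493 / 378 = 186.49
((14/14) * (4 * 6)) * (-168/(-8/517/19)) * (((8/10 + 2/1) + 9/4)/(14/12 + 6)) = 750044988/215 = 3488581.34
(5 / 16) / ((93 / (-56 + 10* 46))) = 505 / 372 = 1.36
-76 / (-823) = 76 / 823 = 0.09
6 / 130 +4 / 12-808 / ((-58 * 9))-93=-91.07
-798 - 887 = -1685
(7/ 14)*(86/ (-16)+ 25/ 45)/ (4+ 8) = -347/ 1728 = -0.20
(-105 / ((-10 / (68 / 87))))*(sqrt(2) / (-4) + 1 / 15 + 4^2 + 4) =71638 / 435 - 119*sqrt(2) / 58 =161.78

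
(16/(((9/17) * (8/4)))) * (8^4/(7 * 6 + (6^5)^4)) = 278528/16452712980283581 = 0.00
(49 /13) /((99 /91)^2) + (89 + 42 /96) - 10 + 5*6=17660959 /156816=112.62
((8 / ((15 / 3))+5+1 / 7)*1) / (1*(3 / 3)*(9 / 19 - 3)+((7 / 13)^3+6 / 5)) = -9851348 / 1709659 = -5.76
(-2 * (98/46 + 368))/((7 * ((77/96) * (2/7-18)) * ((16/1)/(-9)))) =-4.19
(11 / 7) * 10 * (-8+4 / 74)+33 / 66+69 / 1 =-4097 / 74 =-55.36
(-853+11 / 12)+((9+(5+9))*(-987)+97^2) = -14144.08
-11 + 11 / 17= -176 / 17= -10.35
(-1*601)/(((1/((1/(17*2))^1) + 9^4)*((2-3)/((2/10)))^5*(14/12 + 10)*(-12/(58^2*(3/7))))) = -3032646/9665796875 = -0.00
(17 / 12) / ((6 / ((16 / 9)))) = 34 / 81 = 0.42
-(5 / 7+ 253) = -1776 / 7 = -253.71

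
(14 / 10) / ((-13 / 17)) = -119 / 65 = -1.83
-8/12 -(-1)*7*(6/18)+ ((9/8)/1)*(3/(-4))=79/96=0.82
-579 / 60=-193 / 20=-9.65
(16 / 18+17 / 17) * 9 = 17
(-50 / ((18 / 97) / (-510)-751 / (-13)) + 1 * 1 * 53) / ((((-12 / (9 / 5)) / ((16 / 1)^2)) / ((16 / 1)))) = -247921473024 / 7739945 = -32031.43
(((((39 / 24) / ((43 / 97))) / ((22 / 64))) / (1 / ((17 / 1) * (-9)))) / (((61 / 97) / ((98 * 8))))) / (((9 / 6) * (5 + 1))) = -6520963904 / 28853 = -226006.44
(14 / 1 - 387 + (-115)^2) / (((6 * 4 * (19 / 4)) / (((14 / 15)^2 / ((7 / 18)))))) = 119952 / 475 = 252.53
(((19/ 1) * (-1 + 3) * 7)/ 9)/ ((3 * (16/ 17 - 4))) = -2261/ 702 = -3.22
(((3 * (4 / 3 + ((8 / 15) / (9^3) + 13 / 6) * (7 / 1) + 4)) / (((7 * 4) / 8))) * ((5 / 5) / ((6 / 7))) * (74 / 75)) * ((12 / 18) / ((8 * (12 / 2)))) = 16592539 / 59049000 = 0.28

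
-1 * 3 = -3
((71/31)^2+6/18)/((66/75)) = 201050/31713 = 6.34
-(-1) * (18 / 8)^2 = 81 / 16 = 5.06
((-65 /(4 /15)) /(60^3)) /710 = -13 /8179200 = -0.00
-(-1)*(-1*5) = -5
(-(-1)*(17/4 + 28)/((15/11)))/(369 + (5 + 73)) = 473/8940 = 0.05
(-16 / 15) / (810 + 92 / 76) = -0.00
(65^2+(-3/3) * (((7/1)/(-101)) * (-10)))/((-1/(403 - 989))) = 250019830/101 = 2475443.86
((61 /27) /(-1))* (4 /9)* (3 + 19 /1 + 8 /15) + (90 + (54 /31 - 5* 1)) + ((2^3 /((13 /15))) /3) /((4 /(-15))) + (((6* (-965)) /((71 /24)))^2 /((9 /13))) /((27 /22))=33384664332331759 /7404901335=4508454.98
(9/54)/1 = 1/6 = 0.17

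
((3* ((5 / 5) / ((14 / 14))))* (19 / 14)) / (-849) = -19 / 3962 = -0.00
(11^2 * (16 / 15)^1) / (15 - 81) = -88 / 45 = -1.96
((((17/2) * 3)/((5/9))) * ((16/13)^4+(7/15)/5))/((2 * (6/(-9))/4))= -2347843293/7140250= -328.82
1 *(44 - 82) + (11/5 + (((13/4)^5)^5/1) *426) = 7515076665833058981281075358197/2814749767106560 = 2669891566793956.98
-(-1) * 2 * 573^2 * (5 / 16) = 1641645 / 8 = 205205.62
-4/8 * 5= -5/2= -2.50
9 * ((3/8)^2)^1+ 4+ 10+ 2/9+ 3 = 10649/576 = 18.49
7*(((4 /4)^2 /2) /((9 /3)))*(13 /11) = 91 /66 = 1.38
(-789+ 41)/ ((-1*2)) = 374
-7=-7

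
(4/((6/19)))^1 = 38/3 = 12.67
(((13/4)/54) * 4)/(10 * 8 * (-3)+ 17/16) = -104/103221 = -0.00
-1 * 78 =-78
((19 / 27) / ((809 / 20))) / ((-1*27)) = -0.00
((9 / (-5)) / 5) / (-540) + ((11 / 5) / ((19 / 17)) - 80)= -2223881 / 28500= -78.03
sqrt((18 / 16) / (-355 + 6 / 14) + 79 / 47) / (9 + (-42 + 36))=sqrt(91320425801) / 699924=0.43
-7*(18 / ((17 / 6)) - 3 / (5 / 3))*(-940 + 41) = 2435391 / 85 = 28651.66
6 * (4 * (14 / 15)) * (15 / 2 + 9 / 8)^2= 33327 / 20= 1666.35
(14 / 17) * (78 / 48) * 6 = 273 / 34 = 8.03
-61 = -61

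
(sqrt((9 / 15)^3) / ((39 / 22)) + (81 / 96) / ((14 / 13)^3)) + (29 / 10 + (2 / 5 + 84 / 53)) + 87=22 *sqrt(15) / 325 + 2153800431 / 23269120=92.82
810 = 810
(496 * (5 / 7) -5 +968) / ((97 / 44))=405724 / 679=597.53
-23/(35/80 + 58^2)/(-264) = 46/1776423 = 0.00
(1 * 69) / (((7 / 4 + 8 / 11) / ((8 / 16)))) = 1518 / 109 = 13.93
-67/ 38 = -1.76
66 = 66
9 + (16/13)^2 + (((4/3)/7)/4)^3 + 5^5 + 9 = 4921508572/1565109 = 3144.51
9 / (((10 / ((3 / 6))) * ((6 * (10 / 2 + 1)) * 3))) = 1 / 240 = 0.00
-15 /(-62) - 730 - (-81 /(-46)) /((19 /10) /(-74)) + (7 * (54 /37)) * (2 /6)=-659401381 /1002478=-657.77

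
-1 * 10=-10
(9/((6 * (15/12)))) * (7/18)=7/15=0.47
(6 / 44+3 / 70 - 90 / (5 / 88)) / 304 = -609771 / 117040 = -5.21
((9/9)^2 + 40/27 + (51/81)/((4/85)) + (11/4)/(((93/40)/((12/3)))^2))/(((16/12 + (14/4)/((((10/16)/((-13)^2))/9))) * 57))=461295/9332832224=0.00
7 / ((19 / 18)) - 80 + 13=-1147 / 19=-60.37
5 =5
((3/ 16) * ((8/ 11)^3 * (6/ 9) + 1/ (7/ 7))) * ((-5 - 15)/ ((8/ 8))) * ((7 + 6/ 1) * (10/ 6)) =-102.09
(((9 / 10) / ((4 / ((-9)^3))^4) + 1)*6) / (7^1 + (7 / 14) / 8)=7625597492667 / 9040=843539545.65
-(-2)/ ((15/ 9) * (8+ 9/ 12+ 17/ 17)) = 8/ 65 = 0.12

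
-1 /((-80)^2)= -1 /6400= -0.00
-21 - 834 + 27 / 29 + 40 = -23608 / 29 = -814.07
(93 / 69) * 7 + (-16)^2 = 6105 / 23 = 265.43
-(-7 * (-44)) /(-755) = 308 /755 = 0.41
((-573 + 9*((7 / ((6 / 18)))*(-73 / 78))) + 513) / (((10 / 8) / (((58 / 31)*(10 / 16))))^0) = -236.88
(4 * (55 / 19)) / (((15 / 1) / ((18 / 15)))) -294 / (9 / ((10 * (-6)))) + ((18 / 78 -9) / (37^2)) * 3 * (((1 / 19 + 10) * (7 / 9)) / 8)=13261343129 / 6762860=1960.91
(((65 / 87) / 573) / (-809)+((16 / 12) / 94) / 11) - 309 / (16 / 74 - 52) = 238433276129315 / 39949232860548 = 5.97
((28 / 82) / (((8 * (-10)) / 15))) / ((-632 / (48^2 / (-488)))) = -189 / 395158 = -0.00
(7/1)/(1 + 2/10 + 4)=35/26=1.35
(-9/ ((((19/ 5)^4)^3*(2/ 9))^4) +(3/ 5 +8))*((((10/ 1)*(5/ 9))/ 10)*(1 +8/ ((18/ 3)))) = 115573781670089408639107161561852025266105213617290850047853025781/ 10367083405622637984238849037927123756158230164197118576195528112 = 11.15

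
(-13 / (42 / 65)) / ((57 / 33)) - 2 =-10891 / 798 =-13.65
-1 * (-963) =963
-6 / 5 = -1.20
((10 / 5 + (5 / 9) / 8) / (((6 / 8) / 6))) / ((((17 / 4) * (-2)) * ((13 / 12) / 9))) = -3576 / 221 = -16.18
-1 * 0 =0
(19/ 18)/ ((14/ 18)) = 19/ 14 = 1.36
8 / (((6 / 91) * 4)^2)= 8281 / 72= 115.01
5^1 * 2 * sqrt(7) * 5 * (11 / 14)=275 * sqrt(7) / 7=103.94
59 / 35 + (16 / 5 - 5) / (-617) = 36466 / 21595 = 1.69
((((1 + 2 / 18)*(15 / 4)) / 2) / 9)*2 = 25 / 54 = 0.46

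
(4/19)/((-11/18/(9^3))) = -52488/209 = -251.14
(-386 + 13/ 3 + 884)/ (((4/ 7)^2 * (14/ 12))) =1318.62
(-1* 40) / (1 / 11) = -440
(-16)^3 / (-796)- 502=-98874 / 199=-496.85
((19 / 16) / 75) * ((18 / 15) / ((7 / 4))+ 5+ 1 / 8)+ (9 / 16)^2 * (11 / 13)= 3142613 / 8736000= 0.36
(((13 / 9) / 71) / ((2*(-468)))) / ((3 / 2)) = -1 / 69012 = -0.00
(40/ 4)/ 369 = 0.03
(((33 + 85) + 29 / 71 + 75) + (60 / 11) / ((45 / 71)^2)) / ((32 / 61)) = 83202719 / 210870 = 394.57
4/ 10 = 2/ 5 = 0.40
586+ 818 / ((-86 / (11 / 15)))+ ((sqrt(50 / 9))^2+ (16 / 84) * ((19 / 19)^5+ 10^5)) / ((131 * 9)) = 9504846319 / 15969555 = 595.19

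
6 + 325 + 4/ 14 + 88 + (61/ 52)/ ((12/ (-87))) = 598097/ 1456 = 410.78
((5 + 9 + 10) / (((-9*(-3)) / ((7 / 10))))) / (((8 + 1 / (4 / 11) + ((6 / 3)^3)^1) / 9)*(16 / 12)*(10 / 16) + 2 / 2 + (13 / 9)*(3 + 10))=224 / 7745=0.03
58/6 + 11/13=10.51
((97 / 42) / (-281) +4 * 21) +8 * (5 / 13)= 13358603 / 153426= 87.07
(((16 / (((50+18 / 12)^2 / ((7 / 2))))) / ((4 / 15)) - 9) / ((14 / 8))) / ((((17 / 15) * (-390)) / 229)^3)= 1136542727949 / 1603168998886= 0.71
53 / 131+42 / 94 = 5242 / 6157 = 0.85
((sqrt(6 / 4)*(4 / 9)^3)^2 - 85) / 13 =-15055447 / 2302911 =-6.54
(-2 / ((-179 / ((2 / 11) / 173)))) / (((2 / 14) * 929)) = 28 / 316451773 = 0.00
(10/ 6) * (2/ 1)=10/ 3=3.33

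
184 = 184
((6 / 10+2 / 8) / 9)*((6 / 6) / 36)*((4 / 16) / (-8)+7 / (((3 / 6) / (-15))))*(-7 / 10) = 799799 / 2073600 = 0.39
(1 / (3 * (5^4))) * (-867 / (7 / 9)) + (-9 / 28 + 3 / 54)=-135511 / 157500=-0.86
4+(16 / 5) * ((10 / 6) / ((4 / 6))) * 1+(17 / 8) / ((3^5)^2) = 12.00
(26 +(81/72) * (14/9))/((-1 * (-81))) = 37/108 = 0.34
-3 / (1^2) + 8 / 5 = -1.40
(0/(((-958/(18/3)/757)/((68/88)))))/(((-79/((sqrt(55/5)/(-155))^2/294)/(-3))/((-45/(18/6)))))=0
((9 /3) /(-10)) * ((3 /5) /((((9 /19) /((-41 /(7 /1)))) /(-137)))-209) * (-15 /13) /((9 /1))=42389 /1365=31.05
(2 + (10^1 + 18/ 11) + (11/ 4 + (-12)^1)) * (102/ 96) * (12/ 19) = 9843/ 3344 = 2.94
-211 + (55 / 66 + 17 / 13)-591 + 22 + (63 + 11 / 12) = -37125 / 52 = -713.94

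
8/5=1.60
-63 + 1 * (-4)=-67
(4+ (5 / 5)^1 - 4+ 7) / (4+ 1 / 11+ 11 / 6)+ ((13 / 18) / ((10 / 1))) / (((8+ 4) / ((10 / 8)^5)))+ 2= 582678955 / 172965888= 3.37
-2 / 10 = -1 / 5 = -0.20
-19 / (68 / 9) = -171 / 68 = -2.51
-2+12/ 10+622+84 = 3526/ 5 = 705.20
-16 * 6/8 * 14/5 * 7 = -1176/5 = -235.20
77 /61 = 1.26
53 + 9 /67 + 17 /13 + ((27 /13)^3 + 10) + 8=11982154 /147199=81.40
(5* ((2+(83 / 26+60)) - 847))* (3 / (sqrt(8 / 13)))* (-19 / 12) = 1931065* sqrt(26) / 416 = 23669.56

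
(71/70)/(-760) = -71/53200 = -0.00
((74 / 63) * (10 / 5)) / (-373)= -148 / 23499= -0.01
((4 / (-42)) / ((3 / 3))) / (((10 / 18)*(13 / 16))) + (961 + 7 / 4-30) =1697221 / 1820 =932.54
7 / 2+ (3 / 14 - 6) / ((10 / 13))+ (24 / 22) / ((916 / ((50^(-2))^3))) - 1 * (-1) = -832450781249979 / 275515625000000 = -3.02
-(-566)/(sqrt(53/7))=566 * sqrt(371)/53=205.70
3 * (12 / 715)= 36 / 715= 0.05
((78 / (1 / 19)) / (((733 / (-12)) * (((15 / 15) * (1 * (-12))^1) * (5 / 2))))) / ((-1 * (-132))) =247 / 40315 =0.01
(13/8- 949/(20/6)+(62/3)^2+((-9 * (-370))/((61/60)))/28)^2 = 1609873665879361/23629838400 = 68128.85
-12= -12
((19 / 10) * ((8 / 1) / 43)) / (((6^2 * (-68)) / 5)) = -19 / 26316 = -0.00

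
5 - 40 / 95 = 87 / 19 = 4.58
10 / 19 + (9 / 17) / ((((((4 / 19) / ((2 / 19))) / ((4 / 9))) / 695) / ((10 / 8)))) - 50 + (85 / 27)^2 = 29500735 / 470934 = 62.64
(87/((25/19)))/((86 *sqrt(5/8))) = 1653 *sqrt(10)/5375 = 0.97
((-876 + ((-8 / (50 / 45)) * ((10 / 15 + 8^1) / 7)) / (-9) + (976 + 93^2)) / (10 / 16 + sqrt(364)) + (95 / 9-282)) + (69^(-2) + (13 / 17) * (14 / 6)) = -1251199402091 / 4394798163 + 117599872 * sqrt(91) / 2443455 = 174.42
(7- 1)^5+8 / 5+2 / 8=155557 / 20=7777.85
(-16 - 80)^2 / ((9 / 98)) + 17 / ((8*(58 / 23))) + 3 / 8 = 46563893 / 464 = 100353.22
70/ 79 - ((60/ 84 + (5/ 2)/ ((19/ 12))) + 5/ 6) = -141245/ 63042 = -2.24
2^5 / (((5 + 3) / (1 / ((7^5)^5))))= 4 / 1341068619663964900807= 0.00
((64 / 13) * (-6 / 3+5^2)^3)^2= 606355001344 / 169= 3587899416.24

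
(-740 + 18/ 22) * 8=-65048/ 11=-5913.45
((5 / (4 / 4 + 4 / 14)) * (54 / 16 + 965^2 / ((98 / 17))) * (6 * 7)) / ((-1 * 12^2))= -316623115 / 1728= -183230.97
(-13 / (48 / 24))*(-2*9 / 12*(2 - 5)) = -117 / 4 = -29.25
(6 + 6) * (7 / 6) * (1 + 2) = 42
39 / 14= 2.79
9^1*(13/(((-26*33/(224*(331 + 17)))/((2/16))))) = -14616/11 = -1328.73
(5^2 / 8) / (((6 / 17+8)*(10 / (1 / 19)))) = 85 / 43168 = 0.00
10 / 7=1.43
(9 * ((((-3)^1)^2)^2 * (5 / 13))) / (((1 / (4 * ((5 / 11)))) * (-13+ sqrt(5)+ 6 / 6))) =-874800 / 19877- 72900 * sqrt(5) / 19877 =-52.21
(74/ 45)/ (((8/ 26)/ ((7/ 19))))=3367/ 1710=1.97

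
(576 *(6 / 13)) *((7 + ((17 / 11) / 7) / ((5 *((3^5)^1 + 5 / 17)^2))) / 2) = 1244754314091 / 1337781445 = 930.46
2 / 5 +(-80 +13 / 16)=-78.79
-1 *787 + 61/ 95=-74704/ 95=-786.36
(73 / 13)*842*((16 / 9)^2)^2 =4028235776 / 85293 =47228.21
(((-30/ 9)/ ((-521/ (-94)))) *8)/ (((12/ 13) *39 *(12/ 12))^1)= -1880/ 14067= -0.13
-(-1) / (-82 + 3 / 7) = -7 / 571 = -0.01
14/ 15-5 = -61/ 15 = -4.07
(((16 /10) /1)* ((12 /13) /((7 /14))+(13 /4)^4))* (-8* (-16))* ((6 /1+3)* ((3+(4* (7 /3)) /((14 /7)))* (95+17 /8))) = 20235529881 /130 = 155657922.16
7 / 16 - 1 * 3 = -41 / 16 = -2.56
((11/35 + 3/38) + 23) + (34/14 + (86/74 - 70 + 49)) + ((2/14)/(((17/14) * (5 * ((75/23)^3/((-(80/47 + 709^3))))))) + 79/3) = -4011209948879383679/16587614531250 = -241819.58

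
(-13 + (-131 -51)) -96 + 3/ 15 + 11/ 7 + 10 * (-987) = -355573/ 35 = -10159.23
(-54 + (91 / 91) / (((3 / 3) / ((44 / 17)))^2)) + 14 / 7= -13092 / 289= -45.30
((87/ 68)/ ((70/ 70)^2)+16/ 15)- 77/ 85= 1469/ 1020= 1.44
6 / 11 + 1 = 17 / 11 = 1.55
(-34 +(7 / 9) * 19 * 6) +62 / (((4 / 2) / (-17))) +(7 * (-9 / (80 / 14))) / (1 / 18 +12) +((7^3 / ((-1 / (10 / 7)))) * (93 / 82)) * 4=-205610281 / 76260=-2696.17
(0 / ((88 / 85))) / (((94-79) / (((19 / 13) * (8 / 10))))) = 0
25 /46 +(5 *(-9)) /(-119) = 5045 /5474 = 0.92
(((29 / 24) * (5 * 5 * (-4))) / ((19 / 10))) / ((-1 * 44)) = 3625 / 2508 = 1.45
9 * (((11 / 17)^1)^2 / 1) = 1089 / 289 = 3.77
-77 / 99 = -7 / 9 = -0.78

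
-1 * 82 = -82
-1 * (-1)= 1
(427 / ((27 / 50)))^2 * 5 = 3126354.60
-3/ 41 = -0.07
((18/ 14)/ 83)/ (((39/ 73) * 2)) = 219/ 15106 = 0.01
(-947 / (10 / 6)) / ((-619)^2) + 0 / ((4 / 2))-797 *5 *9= -68710349166 / 1915805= -35865.00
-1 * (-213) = 213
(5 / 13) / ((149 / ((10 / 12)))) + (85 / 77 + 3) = 3674477 / 894894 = 4.11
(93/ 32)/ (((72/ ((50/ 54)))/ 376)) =36425/ 2592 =14.05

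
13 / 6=2.17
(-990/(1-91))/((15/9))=33/5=6.60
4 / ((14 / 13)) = 26 / 7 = 3.71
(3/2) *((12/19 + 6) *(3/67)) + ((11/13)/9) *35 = 556444/148941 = 3.74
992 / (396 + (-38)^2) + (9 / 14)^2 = 21467 / 22540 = 0.95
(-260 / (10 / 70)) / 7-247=-507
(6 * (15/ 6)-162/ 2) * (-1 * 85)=5610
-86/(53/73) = -6278/53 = -118.45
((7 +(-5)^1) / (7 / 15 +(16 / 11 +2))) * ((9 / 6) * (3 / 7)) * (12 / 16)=4455 / 18116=0.25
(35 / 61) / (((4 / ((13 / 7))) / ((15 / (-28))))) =-975 / 6832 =-0.14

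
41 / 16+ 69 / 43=2867 / 688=4.17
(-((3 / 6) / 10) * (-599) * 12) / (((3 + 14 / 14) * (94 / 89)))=159933 / 1880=85.07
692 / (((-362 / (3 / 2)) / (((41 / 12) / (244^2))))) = -7093 / 43104064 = -0.00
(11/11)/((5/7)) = 7/5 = 1.40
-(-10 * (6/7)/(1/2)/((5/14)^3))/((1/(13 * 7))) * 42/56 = 642096/25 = 25683.84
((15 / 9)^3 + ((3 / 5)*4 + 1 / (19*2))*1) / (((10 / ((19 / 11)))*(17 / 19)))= 1.36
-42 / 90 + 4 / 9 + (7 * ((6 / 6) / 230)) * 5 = 269 / 2070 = 0.13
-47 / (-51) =0.92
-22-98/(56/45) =-403/4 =-100.75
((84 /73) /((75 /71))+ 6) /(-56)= -6469 /51100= -0.13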